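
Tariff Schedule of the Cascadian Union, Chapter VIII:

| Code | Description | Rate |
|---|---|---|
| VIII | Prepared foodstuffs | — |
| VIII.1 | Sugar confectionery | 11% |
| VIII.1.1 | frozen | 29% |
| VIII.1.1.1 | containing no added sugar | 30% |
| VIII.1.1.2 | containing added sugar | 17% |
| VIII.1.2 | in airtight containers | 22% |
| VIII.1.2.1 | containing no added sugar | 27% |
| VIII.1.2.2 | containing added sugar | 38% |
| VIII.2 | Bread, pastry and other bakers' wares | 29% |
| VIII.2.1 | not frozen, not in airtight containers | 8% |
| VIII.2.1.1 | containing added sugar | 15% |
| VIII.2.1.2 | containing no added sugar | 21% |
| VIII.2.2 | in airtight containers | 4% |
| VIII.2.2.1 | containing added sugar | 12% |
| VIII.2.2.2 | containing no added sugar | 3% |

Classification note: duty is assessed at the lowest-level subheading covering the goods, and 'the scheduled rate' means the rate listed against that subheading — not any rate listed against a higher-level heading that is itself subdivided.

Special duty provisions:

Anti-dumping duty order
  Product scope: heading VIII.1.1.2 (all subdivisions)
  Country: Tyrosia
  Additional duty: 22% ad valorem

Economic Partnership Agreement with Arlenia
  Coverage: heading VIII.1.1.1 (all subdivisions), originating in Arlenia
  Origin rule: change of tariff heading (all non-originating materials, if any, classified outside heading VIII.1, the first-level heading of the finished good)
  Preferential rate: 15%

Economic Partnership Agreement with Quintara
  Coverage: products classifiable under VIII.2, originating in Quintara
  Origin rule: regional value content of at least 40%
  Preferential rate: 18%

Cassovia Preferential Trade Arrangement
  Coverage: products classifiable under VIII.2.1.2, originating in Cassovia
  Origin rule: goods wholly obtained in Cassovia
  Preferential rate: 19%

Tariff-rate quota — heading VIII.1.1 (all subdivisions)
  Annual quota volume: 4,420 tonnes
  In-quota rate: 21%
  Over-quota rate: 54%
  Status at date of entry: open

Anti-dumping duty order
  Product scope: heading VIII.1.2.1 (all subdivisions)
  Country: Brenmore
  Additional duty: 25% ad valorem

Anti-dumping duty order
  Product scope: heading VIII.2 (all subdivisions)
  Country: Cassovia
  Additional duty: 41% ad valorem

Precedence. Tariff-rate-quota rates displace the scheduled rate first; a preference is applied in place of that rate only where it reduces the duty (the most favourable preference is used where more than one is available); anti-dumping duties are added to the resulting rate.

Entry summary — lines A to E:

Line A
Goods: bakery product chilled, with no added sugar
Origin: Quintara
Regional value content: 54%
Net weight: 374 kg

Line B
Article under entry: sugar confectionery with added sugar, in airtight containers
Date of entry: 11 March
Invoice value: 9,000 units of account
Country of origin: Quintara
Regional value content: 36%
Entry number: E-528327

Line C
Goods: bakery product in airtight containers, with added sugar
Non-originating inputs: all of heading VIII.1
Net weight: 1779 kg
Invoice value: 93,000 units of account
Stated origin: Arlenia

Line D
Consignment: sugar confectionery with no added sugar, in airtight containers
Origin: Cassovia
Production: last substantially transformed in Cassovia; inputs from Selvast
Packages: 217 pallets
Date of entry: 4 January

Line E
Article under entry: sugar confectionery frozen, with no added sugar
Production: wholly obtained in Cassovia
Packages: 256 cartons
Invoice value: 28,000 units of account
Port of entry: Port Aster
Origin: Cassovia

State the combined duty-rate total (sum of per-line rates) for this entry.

116%

Line A: bakery product → VIII.2; chilled → VIII.2.1; with no added sugar → VIII.2.1.2. Scheduled 21%. Quintara agreement on VIII.2: RVC ≥ 40% → 18% available; preferential 18%. → 18%.
Line B: sugar confectionery → VIII.1; in airtight containers → VIII.1.2; with added sugar → VIII.1.2.2. Scheduled 38%. Quintara agreement on VIII.2: VIII.1.2.2 not covered. → 38%.
Line C: bakery product → VIII.2; in airtight containers → VIII.2.2; with added sugar → VIII.2.2.1. Scheduled 12%. Arlenia agreement on VIII.1.1.1: VIII.2.2.1 not covered. → 12%.
Line D: sugar confectionery → VIII.1; in airtight containers → VIII.1.2; with no added sugar → VIII.1.2.1. Scheduled 27%. Cassovia agreement on VIII.2.1.2: VIII.1.2.1 not covered. → 27%.
Line E: sugar confectionery → VIII.1; frozen → VIII.1.1; with no added sugar → VIII.1.1.1. Scheduled 30%. quota on VIII.1.1 open → in-quota 21%; Cassovia agreement on VIII.2.1.2: VIII.1.1.1 not covered. → 21%.
Sum: 18% + 38% + 12% + 27% + 21% = 116%.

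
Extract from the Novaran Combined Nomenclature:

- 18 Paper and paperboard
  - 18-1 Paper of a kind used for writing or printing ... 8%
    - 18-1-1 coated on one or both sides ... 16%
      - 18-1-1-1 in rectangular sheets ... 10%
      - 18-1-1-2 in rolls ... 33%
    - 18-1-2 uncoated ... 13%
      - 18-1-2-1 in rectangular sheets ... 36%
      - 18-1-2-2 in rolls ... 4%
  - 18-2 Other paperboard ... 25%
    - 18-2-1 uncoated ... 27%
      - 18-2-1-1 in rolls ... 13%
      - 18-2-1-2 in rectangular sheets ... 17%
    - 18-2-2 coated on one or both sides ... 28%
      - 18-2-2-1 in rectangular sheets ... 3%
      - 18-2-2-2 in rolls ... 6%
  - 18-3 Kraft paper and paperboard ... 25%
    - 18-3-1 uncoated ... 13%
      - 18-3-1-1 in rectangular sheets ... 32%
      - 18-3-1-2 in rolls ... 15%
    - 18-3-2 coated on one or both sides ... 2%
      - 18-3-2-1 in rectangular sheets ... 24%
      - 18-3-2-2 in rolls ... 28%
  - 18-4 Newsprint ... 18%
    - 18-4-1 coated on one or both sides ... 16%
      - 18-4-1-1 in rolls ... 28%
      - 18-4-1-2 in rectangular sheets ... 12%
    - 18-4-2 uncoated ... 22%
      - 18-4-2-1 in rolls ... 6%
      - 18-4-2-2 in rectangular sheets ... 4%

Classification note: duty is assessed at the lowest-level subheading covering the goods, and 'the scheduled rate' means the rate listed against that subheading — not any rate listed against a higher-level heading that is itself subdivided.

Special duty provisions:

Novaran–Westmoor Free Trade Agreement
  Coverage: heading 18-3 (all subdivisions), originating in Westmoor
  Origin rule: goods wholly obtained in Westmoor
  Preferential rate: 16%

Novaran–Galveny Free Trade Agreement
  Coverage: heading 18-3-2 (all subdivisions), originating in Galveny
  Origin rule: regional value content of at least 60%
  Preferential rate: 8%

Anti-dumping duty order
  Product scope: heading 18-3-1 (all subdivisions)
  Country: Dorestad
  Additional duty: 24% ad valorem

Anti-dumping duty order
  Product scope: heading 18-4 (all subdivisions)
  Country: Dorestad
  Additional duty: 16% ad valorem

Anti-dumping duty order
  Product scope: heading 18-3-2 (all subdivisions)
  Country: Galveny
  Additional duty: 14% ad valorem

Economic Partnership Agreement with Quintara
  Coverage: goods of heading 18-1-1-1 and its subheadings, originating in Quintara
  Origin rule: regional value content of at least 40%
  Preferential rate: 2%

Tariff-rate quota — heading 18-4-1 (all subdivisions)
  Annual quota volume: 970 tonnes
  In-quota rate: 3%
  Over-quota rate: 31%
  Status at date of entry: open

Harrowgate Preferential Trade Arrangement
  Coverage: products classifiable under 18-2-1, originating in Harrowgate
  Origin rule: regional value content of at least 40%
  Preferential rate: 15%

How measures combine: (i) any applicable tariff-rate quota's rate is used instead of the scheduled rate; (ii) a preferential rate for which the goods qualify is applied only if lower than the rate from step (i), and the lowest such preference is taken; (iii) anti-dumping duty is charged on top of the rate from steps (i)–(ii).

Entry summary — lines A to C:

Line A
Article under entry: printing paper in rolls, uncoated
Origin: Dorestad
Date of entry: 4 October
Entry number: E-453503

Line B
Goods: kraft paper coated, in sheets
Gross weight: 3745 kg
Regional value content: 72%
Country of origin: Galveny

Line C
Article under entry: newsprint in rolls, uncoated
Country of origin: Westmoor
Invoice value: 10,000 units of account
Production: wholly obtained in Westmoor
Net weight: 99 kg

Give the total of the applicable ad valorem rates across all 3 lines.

Line A: printing paper → 18-1; uncoated → 18-1-2; in rolls → 18-1-2-2. Scheduled 4%. No special measure applies. → 4%.
Line B: kraft paper → 18-3; coated → 18-3-2; in sheets → 18-3-2-1. Scheduled 24%. Galveny agreement on 18-3-2: RVC ≥ 60% → 8% available; preferential 8%; anti-dumping (Galveny, 18-3-2): +14%; total 8% + 14% = 22%. → 22%.
Line C: newsprint → 18-4; uncoated → 18-4-2; in rolls → 18-4-2-1. Scheduled 6%. Westmoor agreement on 18-3: 18-4-2-1 not covered. → 6%.
Sum: 4% + 22% + 6% = 32%.

32%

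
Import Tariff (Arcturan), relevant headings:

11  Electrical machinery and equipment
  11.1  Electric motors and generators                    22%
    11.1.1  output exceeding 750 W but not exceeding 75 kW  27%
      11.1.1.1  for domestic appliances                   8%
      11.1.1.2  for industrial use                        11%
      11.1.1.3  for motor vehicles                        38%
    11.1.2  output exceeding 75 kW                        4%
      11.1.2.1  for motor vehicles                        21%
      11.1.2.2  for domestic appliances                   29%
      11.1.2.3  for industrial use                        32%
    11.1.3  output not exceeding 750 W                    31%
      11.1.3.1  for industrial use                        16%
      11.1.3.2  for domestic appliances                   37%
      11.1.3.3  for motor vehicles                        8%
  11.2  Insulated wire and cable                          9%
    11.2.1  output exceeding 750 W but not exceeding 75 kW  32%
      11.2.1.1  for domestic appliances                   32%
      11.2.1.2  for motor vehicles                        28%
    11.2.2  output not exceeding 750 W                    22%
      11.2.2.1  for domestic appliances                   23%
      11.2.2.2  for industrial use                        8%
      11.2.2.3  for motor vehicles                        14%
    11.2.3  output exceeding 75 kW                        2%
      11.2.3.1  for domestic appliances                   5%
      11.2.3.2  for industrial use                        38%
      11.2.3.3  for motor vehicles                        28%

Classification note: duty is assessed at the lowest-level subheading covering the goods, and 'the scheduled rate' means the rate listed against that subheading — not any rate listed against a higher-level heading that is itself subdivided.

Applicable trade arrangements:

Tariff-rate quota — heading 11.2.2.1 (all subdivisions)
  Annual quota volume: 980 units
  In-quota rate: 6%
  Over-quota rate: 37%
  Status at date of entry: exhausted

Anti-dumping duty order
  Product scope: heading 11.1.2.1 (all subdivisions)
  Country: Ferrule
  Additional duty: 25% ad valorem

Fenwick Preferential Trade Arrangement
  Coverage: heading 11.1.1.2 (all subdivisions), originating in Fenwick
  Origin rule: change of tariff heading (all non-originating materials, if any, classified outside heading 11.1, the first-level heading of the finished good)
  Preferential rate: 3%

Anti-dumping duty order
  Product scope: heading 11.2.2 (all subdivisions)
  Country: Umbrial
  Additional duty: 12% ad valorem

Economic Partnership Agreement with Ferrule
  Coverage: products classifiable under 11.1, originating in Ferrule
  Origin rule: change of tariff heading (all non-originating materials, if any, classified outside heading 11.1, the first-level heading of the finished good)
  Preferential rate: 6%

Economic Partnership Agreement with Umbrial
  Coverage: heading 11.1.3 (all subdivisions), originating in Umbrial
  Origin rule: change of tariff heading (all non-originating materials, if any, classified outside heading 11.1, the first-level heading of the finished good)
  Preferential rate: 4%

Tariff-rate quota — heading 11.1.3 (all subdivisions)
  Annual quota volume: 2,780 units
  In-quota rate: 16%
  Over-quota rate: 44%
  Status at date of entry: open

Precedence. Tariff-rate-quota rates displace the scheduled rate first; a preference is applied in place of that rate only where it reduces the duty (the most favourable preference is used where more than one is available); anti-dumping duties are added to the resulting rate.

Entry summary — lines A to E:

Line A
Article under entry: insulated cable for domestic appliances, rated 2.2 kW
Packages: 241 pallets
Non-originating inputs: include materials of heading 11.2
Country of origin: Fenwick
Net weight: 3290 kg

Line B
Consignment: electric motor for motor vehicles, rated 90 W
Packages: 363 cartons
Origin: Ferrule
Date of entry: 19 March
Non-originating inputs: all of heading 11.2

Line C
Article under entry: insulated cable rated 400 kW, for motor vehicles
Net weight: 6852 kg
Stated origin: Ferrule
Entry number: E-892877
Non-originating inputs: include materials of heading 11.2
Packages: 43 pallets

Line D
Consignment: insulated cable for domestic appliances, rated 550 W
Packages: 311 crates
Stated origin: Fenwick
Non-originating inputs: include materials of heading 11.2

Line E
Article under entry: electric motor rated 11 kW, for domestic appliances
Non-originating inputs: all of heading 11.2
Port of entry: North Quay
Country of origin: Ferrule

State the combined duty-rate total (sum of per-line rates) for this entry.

109%

Line A: insulated cable → 11.2; rated 2.2 kW → 11.2.1; for domestic appliances → 11.2.1.1. Scheduled 32%. Fenwick agreement on 11.1.1.2: 11.2.1.1 not covered. → 32%.
Line B: electric motor → 11.1; rated 90 W → 11.1.3; for motor vehicles → 11.1.3.3. Scheduled 8%. quota on 11.1.3 open → in-quota 16%; Ferrule agreement on 11.1: CTH met → 6% available; preferential 6%. → 6%.
Line C: insulated cable → 11.2; rated 400 kW → 11.2.3; for motor vehicles → 11.2.3.3. Scheduled 28%. Ferrule agreement on 11.1: 11.2.3.3 not covered. → 28%.
Line D: insulated cable → 11.2; rated 550 W → 11.2.2; for domestic appliances → 11.2.2.1. Scheduled 23%. quota on 11.2.2.1 exhausted → over-quota 37%; Fenwick agreement on 11.1.1.2: 11.2.2.1 not covered. → 37%.
Line E: electric motor → 11.1; rated 11 kW → 11.1.1; for domestic appliances → 11.1.1.1. Scheduled 8%. Ferrule agreement on 11.1: CTH met → 6% available; preferential 6%. → 6%.
Sum: 32% + 6% + 28% + 37% + 6% = 109%.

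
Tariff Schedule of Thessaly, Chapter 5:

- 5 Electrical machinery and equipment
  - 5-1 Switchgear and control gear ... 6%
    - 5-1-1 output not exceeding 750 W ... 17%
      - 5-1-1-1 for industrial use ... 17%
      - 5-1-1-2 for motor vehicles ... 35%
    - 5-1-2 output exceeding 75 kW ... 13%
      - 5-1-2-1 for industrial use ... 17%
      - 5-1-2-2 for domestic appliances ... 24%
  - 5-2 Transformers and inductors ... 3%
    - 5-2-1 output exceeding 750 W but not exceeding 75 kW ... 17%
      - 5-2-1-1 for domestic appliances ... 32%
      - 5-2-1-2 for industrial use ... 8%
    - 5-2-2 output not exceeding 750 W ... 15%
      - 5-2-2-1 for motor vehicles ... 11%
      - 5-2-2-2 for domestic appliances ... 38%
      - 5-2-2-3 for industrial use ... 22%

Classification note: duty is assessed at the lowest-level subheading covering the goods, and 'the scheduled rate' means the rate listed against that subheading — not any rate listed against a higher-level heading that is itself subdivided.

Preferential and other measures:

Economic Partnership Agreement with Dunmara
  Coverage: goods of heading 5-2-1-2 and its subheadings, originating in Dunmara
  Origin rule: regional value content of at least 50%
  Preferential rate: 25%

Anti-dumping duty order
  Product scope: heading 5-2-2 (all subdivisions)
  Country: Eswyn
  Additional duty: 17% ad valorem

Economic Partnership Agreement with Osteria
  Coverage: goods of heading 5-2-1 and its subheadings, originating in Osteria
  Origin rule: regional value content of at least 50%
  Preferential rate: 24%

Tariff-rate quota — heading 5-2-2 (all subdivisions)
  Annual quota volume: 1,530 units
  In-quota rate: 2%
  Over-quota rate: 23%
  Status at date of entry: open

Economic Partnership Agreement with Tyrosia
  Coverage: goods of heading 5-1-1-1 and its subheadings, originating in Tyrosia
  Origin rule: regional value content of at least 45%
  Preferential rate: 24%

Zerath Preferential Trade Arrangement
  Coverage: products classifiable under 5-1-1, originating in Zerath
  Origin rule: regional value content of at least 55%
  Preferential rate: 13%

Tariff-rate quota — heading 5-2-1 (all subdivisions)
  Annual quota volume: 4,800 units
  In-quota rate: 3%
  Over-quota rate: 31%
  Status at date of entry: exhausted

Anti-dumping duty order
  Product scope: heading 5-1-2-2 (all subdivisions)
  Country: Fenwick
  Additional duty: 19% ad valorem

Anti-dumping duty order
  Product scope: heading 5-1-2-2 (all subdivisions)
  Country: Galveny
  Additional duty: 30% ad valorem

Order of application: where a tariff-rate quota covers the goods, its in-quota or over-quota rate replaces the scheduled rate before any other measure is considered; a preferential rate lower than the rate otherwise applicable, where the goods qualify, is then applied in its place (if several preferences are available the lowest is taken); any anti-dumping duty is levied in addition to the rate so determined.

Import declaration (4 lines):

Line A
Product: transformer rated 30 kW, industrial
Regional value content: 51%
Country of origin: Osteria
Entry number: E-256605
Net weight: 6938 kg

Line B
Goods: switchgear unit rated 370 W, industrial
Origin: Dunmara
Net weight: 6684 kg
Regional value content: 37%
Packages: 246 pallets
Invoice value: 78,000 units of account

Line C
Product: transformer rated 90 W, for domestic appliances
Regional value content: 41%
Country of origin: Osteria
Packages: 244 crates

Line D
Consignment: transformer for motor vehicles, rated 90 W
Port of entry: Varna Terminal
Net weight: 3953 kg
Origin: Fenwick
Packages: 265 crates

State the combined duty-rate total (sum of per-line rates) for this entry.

45%

Line A: transformer → 5-2; rated 30 kW → 5-2-1; industrial → 5-2-1-2. Scheduled 8%. quota on 5-2-1 exhausted → over-quota 31%; Osteria agreement on 5-2-1: RVC ≥ 50% → 24% available; preferential 24%. → 24%.
Line B: switchgear unit → 5-1; rated 370 W → 5-1-1; industrial → 5-1-1-1. Scheduled 17%. Dunmara agreement on 5-2-1-2: 5-1-1-1 not covered. → 17%.
Line C: transformer → 5-2; rated 90 W → 5-2-2; for domestic appliances → 5-2-2-2. Scheduled 38%. quota on 5-2-2 open → in-quota 2%; Osteria agreement on 5-2-1: 5-2-2-2 not covered. → 2%.
Line D: transformer → 5-2; rated 90 W → 5-2-2; for motor vehicles → 5-2-2-1. Scheduled 11%. quota on 5-2-2 open → in-quota 2%. → 2%.
Sum: 24% + 17% + 2% + 2% = 45%.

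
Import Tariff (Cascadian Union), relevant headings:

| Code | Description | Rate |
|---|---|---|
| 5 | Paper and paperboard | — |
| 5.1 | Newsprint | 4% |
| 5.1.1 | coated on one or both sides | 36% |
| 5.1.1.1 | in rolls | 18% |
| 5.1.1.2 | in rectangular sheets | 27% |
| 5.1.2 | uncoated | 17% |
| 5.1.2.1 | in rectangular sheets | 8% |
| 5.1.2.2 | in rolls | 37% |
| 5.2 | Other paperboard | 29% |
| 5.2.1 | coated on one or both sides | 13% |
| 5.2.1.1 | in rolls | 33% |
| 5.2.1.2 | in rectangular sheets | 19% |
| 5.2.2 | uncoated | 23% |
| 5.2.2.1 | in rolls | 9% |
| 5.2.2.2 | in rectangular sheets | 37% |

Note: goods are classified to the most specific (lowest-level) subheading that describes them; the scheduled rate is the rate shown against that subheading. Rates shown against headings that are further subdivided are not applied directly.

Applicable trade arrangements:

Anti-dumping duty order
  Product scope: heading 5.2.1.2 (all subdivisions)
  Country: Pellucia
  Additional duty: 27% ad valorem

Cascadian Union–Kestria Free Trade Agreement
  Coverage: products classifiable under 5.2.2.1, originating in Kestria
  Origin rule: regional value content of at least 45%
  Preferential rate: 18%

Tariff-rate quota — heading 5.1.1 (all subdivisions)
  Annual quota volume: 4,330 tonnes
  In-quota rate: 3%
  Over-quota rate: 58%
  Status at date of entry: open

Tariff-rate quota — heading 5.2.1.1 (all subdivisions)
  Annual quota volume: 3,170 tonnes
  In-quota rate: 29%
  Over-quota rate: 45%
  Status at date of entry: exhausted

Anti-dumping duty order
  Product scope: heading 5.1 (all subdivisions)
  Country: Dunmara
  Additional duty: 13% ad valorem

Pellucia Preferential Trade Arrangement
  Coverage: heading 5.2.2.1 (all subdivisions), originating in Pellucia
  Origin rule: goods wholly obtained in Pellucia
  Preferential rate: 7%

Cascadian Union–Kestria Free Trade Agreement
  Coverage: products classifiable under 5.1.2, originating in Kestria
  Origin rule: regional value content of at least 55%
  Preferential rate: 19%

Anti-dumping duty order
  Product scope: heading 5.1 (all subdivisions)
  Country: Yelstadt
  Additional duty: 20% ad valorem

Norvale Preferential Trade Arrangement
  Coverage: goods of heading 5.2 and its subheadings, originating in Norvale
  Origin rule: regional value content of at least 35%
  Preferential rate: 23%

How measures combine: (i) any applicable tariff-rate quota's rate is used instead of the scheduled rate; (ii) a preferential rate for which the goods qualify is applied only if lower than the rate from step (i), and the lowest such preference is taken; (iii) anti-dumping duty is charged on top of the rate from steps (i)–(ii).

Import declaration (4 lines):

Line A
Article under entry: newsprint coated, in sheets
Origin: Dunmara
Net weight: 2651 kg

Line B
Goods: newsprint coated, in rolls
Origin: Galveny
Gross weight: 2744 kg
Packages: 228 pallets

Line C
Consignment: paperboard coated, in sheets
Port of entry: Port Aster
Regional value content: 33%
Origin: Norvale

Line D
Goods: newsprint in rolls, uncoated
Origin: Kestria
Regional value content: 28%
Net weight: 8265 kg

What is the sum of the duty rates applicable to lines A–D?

75%

Line A: newsprint → 5.1; coated → 5.1.1; in sheets → 5.1.1.2. Scheduled 27%. quota on 5.1.1 open → in-quota 3%; anti-dumping (Dunmara, 5.1): +13%; total 3% + 13% = 16%. → 16%.
Line B: newsprint → 5.1; coated → 5.1.1; in rolls → 5.1.1.1. Scheduled 18%. quota on 5.1.1 open → in-quota 3%. → 3%.
Line C: paperboard → 5.2; coated → 5.2.1; in sheets → 5.2.1.2. Scheduled 19%. Norvale agreement on 5.2: RVC < 35%. → 19%.
Line D: newsprint → 5.1; uncoated → 5.1.2; in rolls → 5.1.2.2. Scheduled 37%. Kestria agreement on 5.2.2.1: 5.1.2.2 not covered; Kestria agreement on 5.1.2: RVC < 55%. → 37%.
Sum: 16% + 3% + 19% + 37% = 75%.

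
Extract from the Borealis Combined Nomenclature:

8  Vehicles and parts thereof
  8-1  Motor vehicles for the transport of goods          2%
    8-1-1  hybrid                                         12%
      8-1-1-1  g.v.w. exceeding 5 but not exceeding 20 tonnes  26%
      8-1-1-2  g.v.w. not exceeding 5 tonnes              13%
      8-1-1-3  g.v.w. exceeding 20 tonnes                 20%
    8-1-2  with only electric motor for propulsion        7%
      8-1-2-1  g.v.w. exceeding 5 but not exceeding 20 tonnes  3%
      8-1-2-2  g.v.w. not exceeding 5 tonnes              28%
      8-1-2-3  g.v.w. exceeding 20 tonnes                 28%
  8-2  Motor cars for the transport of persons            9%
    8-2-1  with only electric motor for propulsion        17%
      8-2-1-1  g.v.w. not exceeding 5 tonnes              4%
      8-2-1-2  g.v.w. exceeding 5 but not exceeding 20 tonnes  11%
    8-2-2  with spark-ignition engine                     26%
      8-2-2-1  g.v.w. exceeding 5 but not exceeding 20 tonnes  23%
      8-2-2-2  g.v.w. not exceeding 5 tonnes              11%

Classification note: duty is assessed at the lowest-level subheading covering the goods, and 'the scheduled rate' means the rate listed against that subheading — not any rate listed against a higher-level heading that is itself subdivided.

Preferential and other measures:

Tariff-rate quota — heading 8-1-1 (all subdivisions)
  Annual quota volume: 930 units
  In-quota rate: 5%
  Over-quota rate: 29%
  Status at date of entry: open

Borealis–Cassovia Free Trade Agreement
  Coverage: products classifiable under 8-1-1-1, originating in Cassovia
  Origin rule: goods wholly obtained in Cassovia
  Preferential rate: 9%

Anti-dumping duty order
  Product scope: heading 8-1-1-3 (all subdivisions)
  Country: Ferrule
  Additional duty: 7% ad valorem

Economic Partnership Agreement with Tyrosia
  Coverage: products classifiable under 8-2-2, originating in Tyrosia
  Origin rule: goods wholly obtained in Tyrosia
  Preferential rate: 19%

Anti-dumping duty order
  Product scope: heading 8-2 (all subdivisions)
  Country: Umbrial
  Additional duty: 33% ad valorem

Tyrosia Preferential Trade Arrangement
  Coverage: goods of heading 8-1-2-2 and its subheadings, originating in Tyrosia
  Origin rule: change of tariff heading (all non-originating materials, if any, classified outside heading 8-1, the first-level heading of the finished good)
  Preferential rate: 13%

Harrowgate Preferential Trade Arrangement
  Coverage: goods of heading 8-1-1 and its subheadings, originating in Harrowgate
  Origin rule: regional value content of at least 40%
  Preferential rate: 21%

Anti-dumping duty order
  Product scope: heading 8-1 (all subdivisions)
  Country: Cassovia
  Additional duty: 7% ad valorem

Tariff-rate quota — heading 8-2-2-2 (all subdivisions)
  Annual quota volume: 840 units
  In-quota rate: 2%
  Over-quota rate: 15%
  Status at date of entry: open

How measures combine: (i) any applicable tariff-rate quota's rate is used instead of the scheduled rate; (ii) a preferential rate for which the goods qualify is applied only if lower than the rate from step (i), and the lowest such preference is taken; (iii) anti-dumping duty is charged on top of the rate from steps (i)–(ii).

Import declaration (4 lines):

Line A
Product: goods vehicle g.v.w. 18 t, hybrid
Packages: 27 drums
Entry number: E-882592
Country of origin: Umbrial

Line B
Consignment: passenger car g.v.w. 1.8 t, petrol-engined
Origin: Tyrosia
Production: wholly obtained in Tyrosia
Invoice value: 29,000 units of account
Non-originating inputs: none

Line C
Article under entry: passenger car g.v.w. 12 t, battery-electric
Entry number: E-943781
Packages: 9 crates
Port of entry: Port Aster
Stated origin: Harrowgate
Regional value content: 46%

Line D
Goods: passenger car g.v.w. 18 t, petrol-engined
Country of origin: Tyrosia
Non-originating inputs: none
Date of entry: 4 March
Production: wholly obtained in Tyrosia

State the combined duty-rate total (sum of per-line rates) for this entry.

Line A: goods vehicle → 8-1; hybrid → 8-1-1; g.v.w. 18 t → 8-1-1-1. Scheduled 26%. quota on 8-1-1 open → in-quota 5%. → 5%.
Line B: passenger car → 8-2; petrol-engined → 8-2-2; g.v.w. 1.8 t → 8-2-2-2. Scheduled 11%. quota on 8-2-2-2 open → in-quota 2%; Tyrosia agreement on 8-2-2: wholly obtained → 19% available; Tyrosia agreement on 8-1-2-2: 8-2-2-2 not covered; preference 19% not lower than 2% → no reduction. → 2%.
Line C: passenger car → 8-2; battery-electric → 8-2-1; g.v.w. 12 t → 8-2-1-2. Scheduled 11%. Harrowgate agreement on 8-1-1: 8-2-1-2 not covered. → 11%.
Line D: passenger car → 8-2; petrol-engined → 8-2-2; g.v.w. 18 t → 8-2-2-1. Scheduled 23%. Tyrosia agreement on 8-2-2: wholly obtained → 19% available; Tyrosia agreement on 8-1-2-2: 8-2-2-1 not covered; preferential 19%. → 19%.
Sum: 5% + 2% + 11% + 19% = 37%.

37%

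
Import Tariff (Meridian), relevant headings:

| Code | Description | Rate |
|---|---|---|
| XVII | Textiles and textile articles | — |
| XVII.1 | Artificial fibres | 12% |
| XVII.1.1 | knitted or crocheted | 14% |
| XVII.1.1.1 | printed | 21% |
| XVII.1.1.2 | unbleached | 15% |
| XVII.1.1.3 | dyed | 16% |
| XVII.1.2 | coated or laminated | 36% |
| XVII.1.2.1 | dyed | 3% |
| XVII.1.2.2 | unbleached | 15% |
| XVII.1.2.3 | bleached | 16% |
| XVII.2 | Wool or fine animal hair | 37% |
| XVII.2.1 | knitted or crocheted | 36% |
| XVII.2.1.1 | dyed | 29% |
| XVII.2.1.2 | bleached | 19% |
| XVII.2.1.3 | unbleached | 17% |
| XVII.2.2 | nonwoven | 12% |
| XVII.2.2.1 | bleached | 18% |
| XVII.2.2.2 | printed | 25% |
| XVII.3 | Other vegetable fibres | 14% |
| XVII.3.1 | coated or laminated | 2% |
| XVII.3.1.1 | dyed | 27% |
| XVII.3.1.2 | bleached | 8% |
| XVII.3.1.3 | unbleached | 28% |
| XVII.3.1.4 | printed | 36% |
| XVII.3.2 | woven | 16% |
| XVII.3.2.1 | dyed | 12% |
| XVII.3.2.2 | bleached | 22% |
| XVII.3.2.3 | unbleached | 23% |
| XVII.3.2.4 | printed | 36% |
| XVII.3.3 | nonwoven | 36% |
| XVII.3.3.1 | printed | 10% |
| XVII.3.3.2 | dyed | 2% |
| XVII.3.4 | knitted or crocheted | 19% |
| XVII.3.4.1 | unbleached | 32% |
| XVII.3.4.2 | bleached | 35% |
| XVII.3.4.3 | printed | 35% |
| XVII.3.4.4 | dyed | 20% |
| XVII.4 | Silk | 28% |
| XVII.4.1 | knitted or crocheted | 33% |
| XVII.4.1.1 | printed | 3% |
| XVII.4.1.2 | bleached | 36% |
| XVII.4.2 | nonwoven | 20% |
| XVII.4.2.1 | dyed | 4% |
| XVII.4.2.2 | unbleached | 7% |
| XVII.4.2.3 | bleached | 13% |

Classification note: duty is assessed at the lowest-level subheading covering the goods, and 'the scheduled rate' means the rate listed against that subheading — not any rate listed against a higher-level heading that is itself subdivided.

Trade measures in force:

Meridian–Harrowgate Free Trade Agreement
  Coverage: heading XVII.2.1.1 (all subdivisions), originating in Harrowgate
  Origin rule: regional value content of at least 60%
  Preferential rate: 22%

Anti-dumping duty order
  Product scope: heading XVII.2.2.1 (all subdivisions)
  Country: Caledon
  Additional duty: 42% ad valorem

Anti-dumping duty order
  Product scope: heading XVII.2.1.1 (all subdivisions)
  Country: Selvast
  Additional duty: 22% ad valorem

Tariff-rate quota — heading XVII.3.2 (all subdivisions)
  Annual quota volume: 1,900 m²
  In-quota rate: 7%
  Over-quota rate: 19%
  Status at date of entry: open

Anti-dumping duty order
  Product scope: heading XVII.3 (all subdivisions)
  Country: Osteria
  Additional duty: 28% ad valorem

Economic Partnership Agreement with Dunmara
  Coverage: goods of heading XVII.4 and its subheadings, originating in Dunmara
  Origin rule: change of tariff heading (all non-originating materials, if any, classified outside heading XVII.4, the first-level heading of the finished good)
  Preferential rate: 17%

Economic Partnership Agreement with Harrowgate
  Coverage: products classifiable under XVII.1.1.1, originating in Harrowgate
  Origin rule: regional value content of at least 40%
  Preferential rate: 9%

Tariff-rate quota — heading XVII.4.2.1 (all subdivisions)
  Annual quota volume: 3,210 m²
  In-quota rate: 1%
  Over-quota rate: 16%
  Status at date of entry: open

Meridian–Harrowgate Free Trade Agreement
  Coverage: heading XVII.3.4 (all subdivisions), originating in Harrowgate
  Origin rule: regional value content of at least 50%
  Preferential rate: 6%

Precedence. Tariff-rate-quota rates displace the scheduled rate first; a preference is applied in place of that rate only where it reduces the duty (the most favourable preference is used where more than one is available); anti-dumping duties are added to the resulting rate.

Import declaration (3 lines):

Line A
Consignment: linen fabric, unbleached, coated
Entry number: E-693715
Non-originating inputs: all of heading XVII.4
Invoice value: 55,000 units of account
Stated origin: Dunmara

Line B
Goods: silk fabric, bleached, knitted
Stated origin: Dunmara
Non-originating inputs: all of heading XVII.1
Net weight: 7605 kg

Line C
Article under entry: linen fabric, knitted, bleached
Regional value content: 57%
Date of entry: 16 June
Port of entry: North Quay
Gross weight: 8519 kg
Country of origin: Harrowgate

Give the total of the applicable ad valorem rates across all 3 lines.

Line A: linen → XVII.3; coated → XVII.3.1; unbleached → XVII.3.1.3. Scheduled 28%. Dunmara agreement on XVII.4: XVII.3.1.3 not covered. → 28%.
Line B: silk → XVII.4; knitted → XVII.4.1; bleached → XVII.4.1.2. Scheduled 36%. Dunmara agreement on XVII.4: CTH met → 17% available; preferential 17%. → 17%.
Line C: linen → XVII.3; knitted → XVII.3.4; bleached → XVII.3.4.2. Scheduled 35%. Harrowgate agreement on XVII.2.1.1: XVII.3.4.2 not covered; Harrowgate agreement on XVII.1.1.1: XVII.3.4.2 not covered; Harrowgate agreement on XVII.3.4: RVC ≥ 50% → 6% available; preferential 6%. → 6%.
Sum: 28% + 17% + 6% = 51%.

51%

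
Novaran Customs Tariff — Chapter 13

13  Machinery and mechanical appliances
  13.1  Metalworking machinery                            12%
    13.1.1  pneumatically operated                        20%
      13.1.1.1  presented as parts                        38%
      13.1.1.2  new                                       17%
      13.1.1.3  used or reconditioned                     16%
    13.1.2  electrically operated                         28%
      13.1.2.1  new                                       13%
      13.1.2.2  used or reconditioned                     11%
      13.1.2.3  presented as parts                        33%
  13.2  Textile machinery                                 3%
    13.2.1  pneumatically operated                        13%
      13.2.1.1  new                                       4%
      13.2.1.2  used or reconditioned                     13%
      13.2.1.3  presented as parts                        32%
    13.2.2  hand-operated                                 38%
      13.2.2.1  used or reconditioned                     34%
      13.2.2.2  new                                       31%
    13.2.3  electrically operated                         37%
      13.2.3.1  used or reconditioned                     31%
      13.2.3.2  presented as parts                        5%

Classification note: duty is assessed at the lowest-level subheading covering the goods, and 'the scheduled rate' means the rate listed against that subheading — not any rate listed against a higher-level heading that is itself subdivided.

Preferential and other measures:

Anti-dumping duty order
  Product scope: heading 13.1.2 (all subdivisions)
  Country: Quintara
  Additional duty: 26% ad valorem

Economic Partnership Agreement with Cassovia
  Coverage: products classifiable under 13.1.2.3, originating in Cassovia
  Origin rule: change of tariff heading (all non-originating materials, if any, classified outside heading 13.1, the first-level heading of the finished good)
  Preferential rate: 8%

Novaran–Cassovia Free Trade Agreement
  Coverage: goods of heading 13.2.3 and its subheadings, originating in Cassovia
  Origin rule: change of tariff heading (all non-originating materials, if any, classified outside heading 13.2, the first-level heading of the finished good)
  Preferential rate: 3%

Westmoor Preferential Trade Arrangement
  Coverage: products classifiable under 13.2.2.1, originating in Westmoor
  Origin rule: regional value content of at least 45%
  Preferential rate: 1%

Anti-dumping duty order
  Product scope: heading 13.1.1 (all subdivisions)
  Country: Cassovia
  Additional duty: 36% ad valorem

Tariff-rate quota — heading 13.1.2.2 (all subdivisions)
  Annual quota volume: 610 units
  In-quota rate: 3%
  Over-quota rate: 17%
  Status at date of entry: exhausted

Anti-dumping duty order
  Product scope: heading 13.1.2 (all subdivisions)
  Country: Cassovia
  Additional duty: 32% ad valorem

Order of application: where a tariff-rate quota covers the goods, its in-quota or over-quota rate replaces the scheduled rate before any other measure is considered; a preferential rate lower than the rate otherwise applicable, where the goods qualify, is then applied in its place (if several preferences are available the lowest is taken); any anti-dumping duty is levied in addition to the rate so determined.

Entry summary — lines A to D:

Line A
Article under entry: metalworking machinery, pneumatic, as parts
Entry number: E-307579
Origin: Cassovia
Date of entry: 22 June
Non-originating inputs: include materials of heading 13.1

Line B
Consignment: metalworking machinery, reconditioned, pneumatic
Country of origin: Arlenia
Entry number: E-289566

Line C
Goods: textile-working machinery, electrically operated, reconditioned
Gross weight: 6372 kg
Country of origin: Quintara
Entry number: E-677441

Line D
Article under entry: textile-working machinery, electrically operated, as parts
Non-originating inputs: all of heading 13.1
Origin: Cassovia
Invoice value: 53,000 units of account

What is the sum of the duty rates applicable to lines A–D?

124%

Line A: metalworking → 13.1; pneumatic → 13.1.1; as parts → 13.1.1.1. Scheduled 38%. Cassovia agreement on 13.1.2.3: 13.1.1.1 not covered; Cassovia agreement on 13.2.3: 13.1.1.1 not covered; anti-dumping (Cassovia, 13.1.1): +36%; total 38% + 36% = 74%. → 74%.
Line B: metalworking → 13.1; pneumatic → 13.1.1; reconditioned → 13.1.1.3. Scheduled 16%. No special measure applies. → 16%.
Line C: textile-working → 13.2; electrically operated → 13.2.3; reconditioned → 13.2.3.1. Scheduled 31%. No special measure applies. → 31%.
Line D: textile-working → 13.2; electrically operated → 13.2.3; as parts → 13.2.3.2. Scheduled 5%. Cassovia agreement on 13.1.2.3: 13.2.3.2 not covered; Cassovia agreement on 13.2.3: CTH met → 3% available; preferential 3%. → 3%.
Sum: 74% + 16% + 31% + 3% = 124%.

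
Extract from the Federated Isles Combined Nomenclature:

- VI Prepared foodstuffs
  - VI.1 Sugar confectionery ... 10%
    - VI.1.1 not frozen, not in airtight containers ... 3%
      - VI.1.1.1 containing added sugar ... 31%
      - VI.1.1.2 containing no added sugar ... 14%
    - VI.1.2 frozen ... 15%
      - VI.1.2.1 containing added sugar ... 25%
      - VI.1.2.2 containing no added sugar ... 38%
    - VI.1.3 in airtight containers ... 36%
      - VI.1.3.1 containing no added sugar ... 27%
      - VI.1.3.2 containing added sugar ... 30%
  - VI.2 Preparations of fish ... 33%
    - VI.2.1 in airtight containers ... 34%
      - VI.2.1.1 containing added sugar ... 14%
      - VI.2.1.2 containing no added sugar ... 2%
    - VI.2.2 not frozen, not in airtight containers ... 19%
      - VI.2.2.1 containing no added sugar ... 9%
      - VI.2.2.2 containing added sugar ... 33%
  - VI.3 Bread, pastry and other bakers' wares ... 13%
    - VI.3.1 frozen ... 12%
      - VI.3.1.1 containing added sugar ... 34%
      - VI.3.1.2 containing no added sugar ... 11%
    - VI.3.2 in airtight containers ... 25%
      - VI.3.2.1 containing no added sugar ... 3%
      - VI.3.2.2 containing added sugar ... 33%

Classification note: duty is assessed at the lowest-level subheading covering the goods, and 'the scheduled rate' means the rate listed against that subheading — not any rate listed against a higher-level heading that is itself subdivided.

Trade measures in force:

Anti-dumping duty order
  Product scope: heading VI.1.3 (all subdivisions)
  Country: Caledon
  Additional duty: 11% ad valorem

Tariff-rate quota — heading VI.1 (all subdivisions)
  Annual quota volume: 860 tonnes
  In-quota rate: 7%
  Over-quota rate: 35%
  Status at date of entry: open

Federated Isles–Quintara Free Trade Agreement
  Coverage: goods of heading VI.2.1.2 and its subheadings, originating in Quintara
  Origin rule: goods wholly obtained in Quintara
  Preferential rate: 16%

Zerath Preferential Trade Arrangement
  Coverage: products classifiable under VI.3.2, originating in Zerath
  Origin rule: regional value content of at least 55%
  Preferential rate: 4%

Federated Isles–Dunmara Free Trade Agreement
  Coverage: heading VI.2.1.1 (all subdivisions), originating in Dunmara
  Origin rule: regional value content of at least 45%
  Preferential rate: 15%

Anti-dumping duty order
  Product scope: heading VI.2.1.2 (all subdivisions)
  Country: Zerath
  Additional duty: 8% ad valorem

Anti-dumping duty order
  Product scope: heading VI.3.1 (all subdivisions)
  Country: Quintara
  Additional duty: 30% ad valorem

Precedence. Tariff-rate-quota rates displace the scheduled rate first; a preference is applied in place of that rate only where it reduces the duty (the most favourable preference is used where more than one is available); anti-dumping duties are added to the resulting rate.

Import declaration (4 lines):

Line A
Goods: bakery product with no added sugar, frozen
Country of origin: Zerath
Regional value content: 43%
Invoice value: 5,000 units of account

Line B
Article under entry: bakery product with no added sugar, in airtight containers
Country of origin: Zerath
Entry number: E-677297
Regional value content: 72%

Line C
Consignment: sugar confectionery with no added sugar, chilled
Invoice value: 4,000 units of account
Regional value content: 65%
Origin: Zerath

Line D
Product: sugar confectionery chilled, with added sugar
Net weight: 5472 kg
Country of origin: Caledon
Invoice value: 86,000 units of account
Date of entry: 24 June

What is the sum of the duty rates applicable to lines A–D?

Line A: bakery product → VI.3; frozen → VI.3.1; with no added sugar → VI.3.1.2. Scheduled 11%. Zerath agreement on VI.3.2: VI.3.1.2 not covered. → 11%.
Line B: bakery product → VI.3; in airtight containers → VI.3.2; with no added sugar → VI.3.2.1. Scheduled 3%. Zerath agreement on VI.3.2: RVC ≥ 55% → 4% available; preference 4% not lower than 3% → no reduction. → 3%.
Line C: sugar confectionery → VI.1; chilled → VI.1.1; with no added sugar → VI.1.1.2. Scheduled 14%. quota on VI.1 open → in-quota 7%; Zerath agreement on VI.3.2: VI.1.1.2 not covered. → 7%.
Line D: sugar confectionery → VI.1; chilled → VI.1.1; with added sugar → VI.1.1.1. Scheduled 31%. quota on VI.1 open → in-quota 7%. → 7%.
Sum: 11% + 3% + 7% + 7% = 28%.

28%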